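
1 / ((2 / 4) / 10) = 20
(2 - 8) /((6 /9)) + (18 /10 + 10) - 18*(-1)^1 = 104 /5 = 20.80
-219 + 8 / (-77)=-16871 / 77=-219.10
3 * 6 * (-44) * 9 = -7128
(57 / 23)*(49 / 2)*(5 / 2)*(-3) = -41895 / 92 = -455.38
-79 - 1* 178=-257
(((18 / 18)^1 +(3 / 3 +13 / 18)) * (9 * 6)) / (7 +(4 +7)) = 49 / 6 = 8.17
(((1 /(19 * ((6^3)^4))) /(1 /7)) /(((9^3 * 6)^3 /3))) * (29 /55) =0.00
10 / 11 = 0.91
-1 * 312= -312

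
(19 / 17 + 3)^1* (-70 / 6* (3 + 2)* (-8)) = 98000 / 51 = 1921.57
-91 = -91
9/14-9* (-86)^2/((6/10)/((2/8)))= -388281/14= -27734.36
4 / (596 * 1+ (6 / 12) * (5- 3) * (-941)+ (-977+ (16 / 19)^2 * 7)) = -722 / 237725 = -0.00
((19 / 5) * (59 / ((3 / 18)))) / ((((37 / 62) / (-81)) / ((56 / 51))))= -630522144 / 3145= -200483.99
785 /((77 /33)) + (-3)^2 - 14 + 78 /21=2346 /7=335.14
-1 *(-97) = 97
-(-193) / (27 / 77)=550.41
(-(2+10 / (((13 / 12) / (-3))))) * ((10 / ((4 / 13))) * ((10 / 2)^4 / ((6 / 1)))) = 86979.17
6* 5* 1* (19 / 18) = 95 / 3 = 31.67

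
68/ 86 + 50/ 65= 872/ 559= 1.56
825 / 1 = 825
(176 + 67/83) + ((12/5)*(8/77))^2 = 2175966803/12302675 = 176.87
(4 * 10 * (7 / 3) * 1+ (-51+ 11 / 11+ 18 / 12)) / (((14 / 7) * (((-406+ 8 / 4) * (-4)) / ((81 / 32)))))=7263 / 206848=0.04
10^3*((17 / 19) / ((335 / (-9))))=-30600 / 1273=-24.04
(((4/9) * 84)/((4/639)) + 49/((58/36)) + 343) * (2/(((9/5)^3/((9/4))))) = 22973125/4698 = 4889.98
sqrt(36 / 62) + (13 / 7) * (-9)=-117 / 7 + 3 * sqrt(62) / 31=-15.95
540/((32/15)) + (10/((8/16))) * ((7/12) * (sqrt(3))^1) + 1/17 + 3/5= 35 * sqrt(3)/3 + 172573/680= 273.99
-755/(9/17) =-12835/9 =-1426.11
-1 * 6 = -6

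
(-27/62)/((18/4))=-0.10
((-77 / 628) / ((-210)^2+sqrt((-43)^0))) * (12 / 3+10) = -539 / 13847714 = -0.00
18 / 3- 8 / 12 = 16 / 3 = 5.33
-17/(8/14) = -29.75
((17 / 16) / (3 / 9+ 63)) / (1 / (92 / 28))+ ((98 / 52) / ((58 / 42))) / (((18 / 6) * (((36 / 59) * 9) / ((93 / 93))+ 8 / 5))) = 500433683 / 4195798880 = 0.12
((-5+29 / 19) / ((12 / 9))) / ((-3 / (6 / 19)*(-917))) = -99 / 331037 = -0.00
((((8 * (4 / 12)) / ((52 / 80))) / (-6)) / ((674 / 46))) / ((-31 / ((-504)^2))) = 382.39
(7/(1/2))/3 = 14/3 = 4.67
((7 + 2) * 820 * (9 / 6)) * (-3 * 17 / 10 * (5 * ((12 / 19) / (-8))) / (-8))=-846855 / 304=-2785.71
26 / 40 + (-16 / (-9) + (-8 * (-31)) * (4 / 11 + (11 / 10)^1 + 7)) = 4160791 / 1980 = 2101.41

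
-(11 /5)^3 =-1331 /125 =-10.65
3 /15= 0.20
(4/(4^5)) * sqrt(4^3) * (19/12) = 19/384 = 0.05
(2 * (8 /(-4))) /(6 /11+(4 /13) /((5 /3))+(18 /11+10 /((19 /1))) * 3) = -27170 /49029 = -0.55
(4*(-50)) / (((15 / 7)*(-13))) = 280 / 39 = 7.18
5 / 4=1.25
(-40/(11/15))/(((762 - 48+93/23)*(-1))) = 920/12111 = 0.08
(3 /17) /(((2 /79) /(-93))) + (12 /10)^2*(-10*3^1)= -117549 /170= -691.46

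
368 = 368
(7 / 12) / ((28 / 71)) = 71 / 48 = 1.48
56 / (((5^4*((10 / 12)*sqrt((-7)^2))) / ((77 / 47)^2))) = 284592 / 6903125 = 0.04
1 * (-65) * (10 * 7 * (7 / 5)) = -6370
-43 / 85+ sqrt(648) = -43 / 85+ 18*sqrt(2) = 24.95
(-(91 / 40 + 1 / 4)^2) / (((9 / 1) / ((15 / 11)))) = -10201 / 10560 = -0.97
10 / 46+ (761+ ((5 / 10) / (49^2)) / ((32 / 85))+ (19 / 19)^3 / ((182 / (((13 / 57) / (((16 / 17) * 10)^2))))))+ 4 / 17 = 2086204992149857 / 2739767654400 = 761.45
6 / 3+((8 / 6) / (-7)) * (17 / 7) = 226 / 147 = 1.54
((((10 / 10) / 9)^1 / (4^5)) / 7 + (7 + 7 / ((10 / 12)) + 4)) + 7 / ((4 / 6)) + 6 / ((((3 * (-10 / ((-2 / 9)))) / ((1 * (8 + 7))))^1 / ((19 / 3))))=1222941 / 35840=34.12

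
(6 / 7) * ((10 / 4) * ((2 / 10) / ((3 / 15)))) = 15 / 7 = 2.14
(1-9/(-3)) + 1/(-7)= 27/7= 3.86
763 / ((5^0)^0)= 763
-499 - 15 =-514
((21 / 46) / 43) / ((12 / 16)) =14 / 989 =0.01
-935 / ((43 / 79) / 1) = -73865 / 43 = -1717.79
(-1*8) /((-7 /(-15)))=-120 /7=-17.14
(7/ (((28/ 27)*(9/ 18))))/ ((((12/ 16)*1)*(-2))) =-9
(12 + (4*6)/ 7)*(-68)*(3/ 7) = -22032/ 49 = -449.63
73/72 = 1.01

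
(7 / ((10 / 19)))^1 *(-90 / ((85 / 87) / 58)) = -6040062 / 85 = -71059.55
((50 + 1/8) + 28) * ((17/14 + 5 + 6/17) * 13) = 6669.84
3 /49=0.06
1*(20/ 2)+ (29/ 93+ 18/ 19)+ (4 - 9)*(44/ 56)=181345/ 24738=7.33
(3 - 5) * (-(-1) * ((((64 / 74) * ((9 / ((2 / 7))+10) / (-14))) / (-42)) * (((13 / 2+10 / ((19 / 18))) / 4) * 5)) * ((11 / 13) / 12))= -2770955 / 16121196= -0.17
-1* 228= -228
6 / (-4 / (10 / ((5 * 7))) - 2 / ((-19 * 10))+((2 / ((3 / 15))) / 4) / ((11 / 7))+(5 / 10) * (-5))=-0.40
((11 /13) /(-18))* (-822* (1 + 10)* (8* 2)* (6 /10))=265232 /65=4080.49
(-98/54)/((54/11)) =-539/1458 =-0.37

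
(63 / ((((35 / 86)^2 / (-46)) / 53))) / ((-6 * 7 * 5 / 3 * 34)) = 40570758 / 104125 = 389.64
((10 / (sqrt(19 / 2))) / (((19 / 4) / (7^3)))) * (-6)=-82320 * sqrt(38) / 361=-1405.69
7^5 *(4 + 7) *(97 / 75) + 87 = 17939594 / 75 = 239194.59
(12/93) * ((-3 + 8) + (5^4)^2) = 1562520/31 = 50403.87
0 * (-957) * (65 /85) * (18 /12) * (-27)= 0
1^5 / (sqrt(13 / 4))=2 * sqrt(13) / 13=0.55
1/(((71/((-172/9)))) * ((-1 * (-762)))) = -86/243459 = -0.00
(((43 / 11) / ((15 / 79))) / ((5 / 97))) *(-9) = -988527 / 275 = -3594.64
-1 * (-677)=677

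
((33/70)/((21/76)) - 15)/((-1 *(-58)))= -3257/14210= -0.23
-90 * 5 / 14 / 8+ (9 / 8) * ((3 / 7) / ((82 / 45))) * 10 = -225 / 164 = -1.37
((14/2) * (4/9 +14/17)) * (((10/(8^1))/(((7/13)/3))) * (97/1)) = 611585/102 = 5995.93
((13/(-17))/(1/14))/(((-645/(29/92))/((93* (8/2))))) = 163618/84065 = 1.95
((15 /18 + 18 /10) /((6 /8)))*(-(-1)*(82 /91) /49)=12956 /200655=0.06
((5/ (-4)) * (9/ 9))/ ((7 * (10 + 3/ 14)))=-5/ 286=-0.02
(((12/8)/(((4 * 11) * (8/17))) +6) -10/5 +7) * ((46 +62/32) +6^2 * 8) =3719.65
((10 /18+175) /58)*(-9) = -790 /29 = -27.24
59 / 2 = 29.50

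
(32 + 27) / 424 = 59 / 424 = 0.14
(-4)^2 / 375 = 16 / 375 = 0.04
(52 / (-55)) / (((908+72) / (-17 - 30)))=611 / 13475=0.05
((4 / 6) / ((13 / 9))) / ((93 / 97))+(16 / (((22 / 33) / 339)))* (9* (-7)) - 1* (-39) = -206548993 / 403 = -512528.52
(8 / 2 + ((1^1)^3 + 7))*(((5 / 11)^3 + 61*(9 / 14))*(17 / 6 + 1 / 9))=38820857 / 27951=1388.89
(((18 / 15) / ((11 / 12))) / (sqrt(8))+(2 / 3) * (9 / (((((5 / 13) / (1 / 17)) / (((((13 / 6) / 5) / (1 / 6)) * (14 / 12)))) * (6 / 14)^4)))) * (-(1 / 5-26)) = 2322 * sqrt(2) / 275+122136469 / 57375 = 2140.68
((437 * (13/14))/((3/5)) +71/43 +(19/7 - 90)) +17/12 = 592.09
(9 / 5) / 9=1 / 5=0.20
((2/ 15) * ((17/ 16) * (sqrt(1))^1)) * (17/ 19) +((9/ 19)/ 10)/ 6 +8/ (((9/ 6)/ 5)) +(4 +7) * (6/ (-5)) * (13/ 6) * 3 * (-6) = 541.60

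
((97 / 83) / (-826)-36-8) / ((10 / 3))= -9049947 / 685580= -13.20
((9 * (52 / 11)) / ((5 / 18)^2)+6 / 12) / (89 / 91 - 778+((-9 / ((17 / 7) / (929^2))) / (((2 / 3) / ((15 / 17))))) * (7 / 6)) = -15965544322 / 142890609171475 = -0.00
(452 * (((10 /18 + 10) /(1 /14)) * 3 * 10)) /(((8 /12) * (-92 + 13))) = -38048.10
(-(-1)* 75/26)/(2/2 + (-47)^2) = 15/11492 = 0.00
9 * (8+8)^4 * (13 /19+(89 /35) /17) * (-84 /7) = -66716172288 /11305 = -5901474.77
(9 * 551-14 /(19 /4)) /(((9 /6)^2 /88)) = 33146080 /171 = 193836.73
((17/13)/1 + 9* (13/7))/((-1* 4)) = -410/91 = -4.51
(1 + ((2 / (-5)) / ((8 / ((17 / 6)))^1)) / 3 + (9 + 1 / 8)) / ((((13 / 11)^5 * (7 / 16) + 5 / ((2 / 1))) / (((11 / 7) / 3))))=12854446616 / 8543830995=1.50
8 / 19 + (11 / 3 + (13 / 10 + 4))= 5351 / 570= 9.39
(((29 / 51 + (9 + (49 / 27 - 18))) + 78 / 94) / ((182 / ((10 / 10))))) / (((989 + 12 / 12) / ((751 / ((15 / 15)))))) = -6696667 / 277644510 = -0.02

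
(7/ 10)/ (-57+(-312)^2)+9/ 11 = 8755907/ 10701570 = 0.82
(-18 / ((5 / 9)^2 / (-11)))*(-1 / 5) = -16038 / 125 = -128.30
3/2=1.50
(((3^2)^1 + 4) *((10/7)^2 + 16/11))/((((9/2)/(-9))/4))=-195936/539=-363.52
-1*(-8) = 8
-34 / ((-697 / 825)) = 1650 / 41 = 40.24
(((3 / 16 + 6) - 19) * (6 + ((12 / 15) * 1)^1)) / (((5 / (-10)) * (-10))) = -697 / 40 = -17.42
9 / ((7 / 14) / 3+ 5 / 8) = 216 / 19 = 11.37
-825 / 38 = -21.71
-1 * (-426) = 426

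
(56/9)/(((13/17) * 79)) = 952/9243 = 0.10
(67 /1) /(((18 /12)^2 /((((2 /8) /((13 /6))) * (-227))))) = -30418 /39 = -779.95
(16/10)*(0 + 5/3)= 8/3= 2.67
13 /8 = 1.62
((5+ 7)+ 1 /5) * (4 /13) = 244 /65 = 3.75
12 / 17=0.71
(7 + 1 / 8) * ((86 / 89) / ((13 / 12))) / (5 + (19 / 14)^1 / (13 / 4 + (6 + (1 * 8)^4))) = 1.27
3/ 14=0.21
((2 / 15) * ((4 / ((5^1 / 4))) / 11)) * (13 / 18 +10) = 3088 / 7425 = 0.42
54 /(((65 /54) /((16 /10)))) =71.78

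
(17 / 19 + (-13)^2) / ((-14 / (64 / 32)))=-3228 / 133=-24.27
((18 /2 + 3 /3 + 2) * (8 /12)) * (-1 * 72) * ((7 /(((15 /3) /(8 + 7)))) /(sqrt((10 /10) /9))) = -36288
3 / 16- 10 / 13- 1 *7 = -1577 / 208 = -7.58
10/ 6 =1.67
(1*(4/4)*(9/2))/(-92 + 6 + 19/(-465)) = -4185/80018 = -0.05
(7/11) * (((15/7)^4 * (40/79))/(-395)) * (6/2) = -1215000/23547293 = -0.05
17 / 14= 1.21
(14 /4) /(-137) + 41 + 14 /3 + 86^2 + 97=6196763 /822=7538.64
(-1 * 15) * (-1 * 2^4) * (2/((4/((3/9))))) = 40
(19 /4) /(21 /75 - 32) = -475 /3172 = -0.15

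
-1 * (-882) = 882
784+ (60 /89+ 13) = 70993 /89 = 797.67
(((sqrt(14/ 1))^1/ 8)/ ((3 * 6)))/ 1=sqrt(14)/ 144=0.03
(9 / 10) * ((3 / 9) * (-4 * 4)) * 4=-96 / 5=-19.20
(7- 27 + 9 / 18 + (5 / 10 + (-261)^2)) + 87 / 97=6605981 / 97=68102.90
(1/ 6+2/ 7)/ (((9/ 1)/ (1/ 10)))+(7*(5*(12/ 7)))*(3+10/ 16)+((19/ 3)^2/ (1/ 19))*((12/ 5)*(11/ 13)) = 86740789/ 49140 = 1765.18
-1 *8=-8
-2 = -2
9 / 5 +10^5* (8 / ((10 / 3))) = 240001.80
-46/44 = -23/22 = -1.05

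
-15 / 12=-5 / 4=-1.25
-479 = -479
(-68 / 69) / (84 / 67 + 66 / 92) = -9112 / 18225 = -0.50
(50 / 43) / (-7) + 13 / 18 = 3013 / 5418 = 0.56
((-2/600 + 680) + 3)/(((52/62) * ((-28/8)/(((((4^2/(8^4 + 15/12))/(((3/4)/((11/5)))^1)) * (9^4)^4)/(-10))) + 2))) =407.17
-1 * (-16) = 16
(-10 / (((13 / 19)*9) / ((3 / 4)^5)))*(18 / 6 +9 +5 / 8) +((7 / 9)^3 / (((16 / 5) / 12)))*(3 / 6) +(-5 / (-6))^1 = -40755035 / 12939264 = -3.15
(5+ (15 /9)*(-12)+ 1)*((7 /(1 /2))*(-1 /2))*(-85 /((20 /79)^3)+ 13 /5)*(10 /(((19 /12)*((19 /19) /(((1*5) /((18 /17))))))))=-2326153333 /152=-15303640.35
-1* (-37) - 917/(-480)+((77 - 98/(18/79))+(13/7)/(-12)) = -3168703/10080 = -314.36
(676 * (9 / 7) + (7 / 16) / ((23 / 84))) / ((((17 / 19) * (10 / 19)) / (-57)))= -11538696789 / 109480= -105395.48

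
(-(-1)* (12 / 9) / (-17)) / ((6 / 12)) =-0.16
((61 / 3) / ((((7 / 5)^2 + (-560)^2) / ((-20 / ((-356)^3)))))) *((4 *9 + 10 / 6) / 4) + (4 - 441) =-1391210085323347847 / 3183547106005056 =-437.00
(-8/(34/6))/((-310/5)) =12/527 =0.02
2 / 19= 0.11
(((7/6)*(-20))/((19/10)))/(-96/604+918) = -52850/3949929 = -0.01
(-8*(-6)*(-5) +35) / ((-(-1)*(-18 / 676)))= 69290 / 9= 7698.89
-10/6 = -5/3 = -1.67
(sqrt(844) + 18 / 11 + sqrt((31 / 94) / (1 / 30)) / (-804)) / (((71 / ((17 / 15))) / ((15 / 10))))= -17*sqrt(21855) / 26829480 + 153 / 3905 + 17*sqrt(211) / 355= 0.73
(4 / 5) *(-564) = -2256 / 5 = -451.20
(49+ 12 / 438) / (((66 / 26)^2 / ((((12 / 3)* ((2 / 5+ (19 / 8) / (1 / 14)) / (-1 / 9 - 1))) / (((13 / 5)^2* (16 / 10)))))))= -12043335 / 141328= -85.22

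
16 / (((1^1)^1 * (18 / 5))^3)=250 / 729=0.34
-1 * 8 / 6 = -4 / 3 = -1.33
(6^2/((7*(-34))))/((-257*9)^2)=-2/70738479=-0.00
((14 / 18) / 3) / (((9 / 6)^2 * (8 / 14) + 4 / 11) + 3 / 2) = 1078 / 13095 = 0.08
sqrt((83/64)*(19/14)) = sqrt(22078)/112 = 1.33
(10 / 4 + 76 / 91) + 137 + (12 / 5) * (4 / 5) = 647261 / 4550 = 142.26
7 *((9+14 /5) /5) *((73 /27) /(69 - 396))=-30149 /220725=-0.14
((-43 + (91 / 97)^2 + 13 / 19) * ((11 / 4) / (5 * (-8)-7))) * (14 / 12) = 570377269 / 201653688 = 2.83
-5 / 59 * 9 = -45 / 59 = -0.76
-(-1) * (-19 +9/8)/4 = -143/32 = -4.47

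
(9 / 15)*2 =6 / 5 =1.20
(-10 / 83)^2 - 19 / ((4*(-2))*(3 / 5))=656855 / 165336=3.97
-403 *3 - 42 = -1251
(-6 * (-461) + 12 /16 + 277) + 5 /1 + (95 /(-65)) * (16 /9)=1425599 /468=3046.15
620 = 620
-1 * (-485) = 485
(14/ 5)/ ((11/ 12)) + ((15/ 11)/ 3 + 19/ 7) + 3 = 3551/ 385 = 9.22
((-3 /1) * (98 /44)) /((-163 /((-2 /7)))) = -0.01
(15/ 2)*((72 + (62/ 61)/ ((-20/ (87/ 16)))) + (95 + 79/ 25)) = 24870969/ 19520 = 1274.13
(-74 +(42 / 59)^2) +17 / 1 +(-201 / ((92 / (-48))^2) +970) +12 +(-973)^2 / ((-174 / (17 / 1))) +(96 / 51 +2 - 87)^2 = -7844734630388117 / 92599104414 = -84717.18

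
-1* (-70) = 70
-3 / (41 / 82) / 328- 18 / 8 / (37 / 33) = -3072 / 1517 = -2.03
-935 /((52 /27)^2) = -681615 /2704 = -252.08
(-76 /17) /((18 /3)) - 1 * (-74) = 3736 /51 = 73.25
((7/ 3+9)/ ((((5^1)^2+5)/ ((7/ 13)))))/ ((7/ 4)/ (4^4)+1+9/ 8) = 121856/ 1277055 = 0.10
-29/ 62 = -0.47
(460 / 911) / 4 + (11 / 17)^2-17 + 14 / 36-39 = -260959891 / 4739022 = -55.07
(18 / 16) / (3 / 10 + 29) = 45 / 1172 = 0.04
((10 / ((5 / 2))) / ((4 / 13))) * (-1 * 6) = -78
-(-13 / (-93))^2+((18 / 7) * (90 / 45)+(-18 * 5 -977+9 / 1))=-63744313 / 60543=-1052.88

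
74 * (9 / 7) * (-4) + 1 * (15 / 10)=-379.07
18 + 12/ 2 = 24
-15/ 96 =-5/ 32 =-0.16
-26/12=-13/6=-2.17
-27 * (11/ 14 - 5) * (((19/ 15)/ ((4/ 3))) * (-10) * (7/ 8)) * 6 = -90801/ 16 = -5675.06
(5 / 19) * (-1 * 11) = -55 / 19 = -2.89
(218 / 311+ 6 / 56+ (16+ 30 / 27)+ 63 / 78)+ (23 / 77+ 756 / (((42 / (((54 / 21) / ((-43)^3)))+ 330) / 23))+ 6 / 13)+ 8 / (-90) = 4230784522104757 / 218251904810940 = 19.38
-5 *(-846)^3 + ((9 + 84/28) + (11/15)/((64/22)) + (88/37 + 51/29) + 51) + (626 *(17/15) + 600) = 103951555232199/34336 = 3027480056.86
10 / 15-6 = -16 / 3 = -5.33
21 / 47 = 0.45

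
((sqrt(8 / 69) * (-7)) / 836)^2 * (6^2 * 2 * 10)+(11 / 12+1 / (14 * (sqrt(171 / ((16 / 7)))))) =2 * sqrt(133) / 2793+11121853 / 12055956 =0.93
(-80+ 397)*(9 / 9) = 317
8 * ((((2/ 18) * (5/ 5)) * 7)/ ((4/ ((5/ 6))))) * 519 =6055/ 9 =672.78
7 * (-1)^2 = 7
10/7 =1.43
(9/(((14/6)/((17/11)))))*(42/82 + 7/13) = 36720/5863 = 6.26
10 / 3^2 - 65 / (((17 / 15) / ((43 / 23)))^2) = -241845815 / 1375929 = -175.77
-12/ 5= -2.40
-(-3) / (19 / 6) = 0.95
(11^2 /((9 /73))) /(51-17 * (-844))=0.07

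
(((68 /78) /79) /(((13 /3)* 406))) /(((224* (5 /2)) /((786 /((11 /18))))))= 60129 /4173789620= 0.00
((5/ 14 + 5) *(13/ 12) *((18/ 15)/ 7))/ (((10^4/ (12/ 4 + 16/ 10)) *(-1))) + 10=10.00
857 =857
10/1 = 10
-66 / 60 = -11 / 10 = -1.10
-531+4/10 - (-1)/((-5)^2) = -13264/25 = -530.56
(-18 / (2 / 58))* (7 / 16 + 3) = -14355 / 8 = -1794.38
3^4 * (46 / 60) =62.10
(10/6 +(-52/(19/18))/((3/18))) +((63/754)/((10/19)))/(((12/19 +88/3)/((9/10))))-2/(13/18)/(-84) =-2157227948923/7340642400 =-293.87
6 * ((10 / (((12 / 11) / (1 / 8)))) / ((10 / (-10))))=-55 / 8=-6.88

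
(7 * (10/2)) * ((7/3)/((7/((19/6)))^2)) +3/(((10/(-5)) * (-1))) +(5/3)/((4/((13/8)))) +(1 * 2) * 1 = 18049/864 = 20.89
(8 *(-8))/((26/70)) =-2240/13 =-172.31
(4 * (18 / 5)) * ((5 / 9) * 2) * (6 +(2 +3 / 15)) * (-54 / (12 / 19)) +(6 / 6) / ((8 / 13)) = -448639 / 40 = -11215.98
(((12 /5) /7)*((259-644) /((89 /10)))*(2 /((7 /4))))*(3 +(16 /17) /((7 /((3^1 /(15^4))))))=-4241171264 /83404125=-50.85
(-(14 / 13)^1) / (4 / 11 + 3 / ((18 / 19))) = -924 / 3029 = -0.31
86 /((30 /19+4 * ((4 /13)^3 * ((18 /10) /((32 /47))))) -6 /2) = -17949490 /232299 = -77.27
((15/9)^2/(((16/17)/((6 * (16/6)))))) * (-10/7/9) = -4250/567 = -7.50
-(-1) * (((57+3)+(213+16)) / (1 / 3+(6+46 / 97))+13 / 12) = 1034941 / 23772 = 43.54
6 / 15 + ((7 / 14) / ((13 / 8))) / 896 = 5829 / 14560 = 0.40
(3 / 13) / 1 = 3 / 13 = 0.23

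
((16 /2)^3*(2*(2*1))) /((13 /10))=1575.38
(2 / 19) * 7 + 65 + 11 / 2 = 71.24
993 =993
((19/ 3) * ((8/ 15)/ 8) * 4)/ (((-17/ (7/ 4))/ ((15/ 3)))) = -133/ 153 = -0.87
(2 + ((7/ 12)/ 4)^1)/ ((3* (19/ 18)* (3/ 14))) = 721/ 228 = 3.16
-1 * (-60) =60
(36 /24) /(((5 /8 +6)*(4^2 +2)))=2 /159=0.01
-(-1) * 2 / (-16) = -1 / 8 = -0.12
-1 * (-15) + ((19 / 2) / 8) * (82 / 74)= 9659 / 592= 16.32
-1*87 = -87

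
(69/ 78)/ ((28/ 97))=2231/ 728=3.06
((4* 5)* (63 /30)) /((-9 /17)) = -238 /3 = -79.33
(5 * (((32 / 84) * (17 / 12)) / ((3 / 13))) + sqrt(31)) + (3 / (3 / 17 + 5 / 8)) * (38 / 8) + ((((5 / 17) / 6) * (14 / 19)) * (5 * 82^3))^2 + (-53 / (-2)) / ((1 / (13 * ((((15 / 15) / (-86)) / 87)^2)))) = sqrt(31) + 265111092611317870447683145 / 26737219457044488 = 9915432425.05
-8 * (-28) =224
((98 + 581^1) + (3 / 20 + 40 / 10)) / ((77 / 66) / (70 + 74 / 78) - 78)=-2908117 / 331970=-8.76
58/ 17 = 3.41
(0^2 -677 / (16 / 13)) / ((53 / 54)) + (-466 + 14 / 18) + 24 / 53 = -3912203 / 3816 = -1025.21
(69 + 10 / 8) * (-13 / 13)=-281 / 4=-70.25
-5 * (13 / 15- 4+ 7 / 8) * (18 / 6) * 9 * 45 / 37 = 109755 / 296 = 370.79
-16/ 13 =-1.23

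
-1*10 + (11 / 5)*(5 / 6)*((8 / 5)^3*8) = 18778 / 375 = 50.07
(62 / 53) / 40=31 / 1060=0.03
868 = 868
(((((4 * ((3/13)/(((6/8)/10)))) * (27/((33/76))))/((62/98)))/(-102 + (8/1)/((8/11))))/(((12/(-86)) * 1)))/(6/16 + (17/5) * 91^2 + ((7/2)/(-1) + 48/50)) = 1098048000/324488555963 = 0.00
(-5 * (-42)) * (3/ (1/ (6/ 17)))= 3780/ 17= 222.35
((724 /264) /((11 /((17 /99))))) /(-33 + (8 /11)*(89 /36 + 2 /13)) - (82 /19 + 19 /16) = -24305935039 /4415514576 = -5.50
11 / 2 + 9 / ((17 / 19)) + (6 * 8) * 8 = 13585 / 34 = 399.56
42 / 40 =21 / 20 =1.05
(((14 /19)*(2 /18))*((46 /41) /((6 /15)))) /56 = 0.00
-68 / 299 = -0.23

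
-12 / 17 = -0.71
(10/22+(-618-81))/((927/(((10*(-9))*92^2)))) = 574028.03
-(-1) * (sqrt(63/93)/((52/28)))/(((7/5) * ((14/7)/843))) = 4215 * sqrt(651)/806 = 133.43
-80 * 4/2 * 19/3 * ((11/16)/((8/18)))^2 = -310365/128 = -2424.73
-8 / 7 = -1.14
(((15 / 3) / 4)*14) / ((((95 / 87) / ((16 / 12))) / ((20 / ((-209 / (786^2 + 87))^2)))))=3735273004.06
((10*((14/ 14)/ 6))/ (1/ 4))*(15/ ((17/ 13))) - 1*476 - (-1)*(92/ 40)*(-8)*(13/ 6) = -112046/ 255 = -439.40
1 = 1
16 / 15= 1.07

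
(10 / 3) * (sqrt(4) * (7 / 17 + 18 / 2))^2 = 1024000 / 867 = 1181.08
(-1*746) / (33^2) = -746 / 1089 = -0.69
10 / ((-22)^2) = 5 / 242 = 0.02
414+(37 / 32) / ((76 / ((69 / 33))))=11076179 / 26752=414.03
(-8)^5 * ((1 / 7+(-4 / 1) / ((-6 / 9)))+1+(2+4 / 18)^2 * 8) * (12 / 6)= -1733427200 / 567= -3057190.83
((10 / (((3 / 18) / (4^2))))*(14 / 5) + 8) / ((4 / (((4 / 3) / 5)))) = 2696 / 15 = 179.73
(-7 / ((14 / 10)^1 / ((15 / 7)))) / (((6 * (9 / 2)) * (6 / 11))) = -0.73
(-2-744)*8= -5968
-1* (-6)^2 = -36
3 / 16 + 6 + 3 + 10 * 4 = 787 / 16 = 49.19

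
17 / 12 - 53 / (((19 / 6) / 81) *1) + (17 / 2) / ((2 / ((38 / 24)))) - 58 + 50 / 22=-14077561 / 10032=-1403.27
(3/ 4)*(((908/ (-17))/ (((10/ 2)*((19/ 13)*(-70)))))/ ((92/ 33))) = 292149/ 10400600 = 0.03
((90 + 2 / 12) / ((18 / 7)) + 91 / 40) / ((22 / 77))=282289 / 2160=130.69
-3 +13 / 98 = -2.87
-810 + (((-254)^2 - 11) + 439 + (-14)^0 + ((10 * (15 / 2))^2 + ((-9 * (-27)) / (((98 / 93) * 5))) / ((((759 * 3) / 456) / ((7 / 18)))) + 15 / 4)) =69767.34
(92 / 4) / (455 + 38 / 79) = 0.05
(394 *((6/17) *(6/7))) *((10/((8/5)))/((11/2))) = 177300/1309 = 135.45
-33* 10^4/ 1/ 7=-330000/ 7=-47142.86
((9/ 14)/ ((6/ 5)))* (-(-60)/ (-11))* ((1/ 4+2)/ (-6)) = 675/ 616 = 1.10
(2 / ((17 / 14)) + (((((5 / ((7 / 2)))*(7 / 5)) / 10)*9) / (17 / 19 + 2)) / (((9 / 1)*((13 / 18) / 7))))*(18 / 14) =2.98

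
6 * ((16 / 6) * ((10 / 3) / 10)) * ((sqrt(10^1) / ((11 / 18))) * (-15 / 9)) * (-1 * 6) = 960 * sqrt(10) / 11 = 275.98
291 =291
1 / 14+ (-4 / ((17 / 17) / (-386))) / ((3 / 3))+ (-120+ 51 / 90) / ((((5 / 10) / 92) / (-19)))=88007431 / 210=419083.00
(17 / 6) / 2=17 / 12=1.42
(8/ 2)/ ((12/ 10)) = 10/ 3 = 3.33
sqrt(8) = 2*sqrt(2) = 2.83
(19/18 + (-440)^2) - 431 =3477061/18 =193170.06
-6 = -6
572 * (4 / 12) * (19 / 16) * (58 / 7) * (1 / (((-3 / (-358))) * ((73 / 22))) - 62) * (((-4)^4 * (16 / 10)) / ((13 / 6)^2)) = -141557030912 / 33215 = -4261840.46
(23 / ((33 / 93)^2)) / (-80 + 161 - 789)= -22103 / 85668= -0.26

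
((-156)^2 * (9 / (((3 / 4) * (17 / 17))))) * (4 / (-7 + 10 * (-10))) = -1168128 / 107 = -10917.08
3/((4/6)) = 4.50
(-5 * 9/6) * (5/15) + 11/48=-109/48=-2.27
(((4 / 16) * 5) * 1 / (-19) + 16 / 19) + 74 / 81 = 10403 / 6156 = 1.69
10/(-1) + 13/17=-157/17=-9.24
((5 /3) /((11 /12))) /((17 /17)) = 20 /11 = 1.82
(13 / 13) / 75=1 / 75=0.01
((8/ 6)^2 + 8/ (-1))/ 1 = -56/ 9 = -6.22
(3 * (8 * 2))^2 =2304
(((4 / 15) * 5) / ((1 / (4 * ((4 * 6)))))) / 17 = 128 / 17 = 7.53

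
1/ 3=0.33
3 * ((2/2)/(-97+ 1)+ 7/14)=47/32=1.47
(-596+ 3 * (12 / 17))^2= 101929216 / 289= 352696.25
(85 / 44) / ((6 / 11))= 85 / 24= 3.54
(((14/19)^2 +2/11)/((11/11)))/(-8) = -1439/15884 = -0.09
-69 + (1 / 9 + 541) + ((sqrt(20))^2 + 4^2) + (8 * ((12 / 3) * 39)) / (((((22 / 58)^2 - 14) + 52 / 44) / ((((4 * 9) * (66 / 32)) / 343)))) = 88098042887 / 180975375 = 486.80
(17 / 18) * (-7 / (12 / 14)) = -833 / 108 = -7.71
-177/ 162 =-59/ 54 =-1.09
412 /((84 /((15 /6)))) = 515 /42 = 12.26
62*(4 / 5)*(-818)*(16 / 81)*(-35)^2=-795226880 / 81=-9817615.80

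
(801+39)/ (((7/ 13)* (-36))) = -130/ 3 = -43.33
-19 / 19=-1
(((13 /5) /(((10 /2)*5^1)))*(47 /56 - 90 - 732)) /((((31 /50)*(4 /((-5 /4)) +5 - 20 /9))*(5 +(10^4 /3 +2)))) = 16140735 /165266332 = 0.10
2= 2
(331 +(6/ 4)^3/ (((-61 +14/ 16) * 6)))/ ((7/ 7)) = 318413/ 962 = 330.99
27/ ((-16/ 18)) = -243/ 8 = -30.38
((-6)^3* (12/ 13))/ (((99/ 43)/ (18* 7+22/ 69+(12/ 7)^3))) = -89742720/ 7889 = -11375.68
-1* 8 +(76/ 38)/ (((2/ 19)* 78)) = -605/ 78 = -7.76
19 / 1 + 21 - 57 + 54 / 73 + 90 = 73.74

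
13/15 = 0.87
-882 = -882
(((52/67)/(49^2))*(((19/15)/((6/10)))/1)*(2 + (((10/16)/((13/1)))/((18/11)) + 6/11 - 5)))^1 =-948841/573329988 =-0.00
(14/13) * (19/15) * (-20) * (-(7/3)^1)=7448/117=63.66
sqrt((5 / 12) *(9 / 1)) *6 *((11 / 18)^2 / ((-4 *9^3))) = -121 *sqrt(15) / 314928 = -0.00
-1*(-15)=15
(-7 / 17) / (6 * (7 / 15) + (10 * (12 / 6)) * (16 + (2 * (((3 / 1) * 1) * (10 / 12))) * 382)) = -0.00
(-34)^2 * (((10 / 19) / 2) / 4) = 76.05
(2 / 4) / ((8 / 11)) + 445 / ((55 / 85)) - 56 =111305 / 176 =632.41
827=827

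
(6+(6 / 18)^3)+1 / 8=1331 / 216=6.16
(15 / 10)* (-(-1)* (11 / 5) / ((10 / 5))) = 33 / 20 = 1.65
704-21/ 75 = 17593/ 25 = 703.72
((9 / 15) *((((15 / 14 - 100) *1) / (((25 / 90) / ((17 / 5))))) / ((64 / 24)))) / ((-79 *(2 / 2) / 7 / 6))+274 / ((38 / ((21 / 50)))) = 22196019 / 150100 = 147.87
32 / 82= 16 / 41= 0.39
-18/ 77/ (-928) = 9/ 35728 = 0.00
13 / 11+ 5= 68 / 11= 6.18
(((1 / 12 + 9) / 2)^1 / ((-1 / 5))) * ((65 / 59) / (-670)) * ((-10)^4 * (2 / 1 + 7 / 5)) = 15055625 / 11859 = 1269.55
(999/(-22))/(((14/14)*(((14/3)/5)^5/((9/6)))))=-2275846875/23664256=-96.17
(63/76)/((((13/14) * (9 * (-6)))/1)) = -49/2964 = -0.02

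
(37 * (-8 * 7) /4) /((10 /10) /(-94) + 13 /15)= -730380 /1207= -605.12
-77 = -77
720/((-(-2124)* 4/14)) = 70/59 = 1.19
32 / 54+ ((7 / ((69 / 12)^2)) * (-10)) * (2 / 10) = 2416 / 14283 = 0.17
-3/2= -1.50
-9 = -9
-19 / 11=-1.73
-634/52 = -317/26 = -12.19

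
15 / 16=0.94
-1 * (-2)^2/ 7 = -4/ 7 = -0.57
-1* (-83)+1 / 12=997 / 12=83.08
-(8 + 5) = -13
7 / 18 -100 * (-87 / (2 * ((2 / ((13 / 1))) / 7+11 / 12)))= 3420431 / 738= 4634.73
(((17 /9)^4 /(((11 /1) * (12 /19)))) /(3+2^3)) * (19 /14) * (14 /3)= 1.05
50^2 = 2500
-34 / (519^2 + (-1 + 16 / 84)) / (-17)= 21 / 2828282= 0.00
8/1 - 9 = -1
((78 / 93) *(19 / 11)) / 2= 247 / 341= 0.72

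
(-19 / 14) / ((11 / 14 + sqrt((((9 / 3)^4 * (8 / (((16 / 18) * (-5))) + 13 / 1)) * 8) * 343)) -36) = -938448 * sqrt(5) / 2438354419 -46835 / 2438354419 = -0.00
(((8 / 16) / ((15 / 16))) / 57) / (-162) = -4 / 69255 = -0.00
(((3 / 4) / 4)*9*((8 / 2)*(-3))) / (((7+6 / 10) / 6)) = -1215 / 76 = -15.99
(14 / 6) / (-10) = -0.23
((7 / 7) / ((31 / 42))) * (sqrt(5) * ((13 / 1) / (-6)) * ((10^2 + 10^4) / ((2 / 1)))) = -459550 * sqrt(5) / 31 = -33147.90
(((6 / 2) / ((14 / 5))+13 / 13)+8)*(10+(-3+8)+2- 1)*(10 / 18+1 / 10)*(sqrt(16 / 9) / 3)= 44368 / 945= 46.95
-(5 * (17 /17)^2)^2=-25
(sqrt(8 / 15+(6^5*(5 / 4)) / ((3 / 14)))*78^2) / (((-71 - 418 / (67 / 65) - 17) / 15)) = -45292*sqrt(2551530) / 1837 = -39383.35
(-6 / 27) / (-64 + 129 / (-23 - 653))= 1352 / 390537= 0.00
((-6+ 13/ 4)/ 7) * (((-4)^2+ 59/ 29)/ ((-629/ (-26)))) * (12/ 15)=-149578/ 638435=-0.23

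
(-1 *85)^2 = 7225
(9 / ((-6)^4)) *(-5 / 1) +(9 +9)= 17.97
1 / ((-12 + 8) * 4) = -1 / 16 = -0.06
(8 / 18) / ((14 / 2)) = 4 / 63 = 0.06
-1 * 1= -1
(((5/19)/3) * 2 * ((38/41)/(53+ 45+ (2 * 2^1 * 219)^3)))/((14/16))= 80/289391344557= 0.00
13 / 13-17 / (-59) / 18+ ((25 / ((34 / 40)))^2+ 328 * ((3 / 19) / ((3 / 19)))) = 366480935 / 306918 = 1194.07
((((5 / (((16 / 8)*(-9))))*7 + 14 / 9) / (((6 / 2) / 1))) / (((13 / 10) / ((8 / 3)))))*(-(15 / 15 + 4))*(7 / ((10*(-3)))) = -980 / 3159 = -0.31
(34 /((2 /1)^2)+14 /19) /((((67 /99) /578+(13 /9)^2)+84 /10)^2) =1163665649267550 /13856583028485139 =0.08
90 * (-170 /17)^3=-90000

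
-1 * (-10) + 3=13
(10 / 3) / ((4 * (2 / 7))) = 35 / 12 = 2.92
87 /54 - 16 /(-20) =2.41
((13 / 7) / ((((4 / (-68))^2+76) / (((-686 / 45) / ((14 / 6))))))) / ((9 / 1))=-52598 / 2965275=-0.02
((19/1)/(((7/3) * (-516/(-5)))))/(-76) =-5/4816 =-0.00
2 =2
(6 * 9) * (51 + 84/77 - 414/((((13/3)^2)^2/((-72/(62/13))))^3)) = 9781252049690979642/3475105049031473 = 2814.66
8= 8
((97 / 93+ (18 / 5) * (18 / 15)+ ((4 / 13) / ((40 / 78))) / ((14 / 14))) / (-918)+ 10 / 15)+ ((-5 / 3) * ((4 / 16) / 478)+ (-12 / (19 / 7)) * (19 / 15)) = -10081196369 / 2040438600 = -4.94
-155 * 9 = -1395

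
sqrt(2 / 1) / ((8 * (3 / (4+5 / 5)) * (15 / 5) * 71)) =5 * sqrt(2) / 5112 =0.00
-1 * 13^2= -169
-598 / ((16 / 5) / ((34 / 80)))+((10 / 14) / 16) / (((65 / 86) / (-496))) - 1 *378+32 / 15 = -42333367 / 87360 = -484.59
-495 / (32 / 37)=-572.34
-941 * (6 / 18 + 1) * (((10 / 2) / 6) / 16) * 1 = -4705 / 72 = -65.35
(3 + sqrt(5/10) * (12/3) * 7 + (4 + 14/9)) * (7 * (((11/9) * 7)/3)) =41503/243 + 7546 * sqrt(2)/27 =566.04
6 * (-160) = -960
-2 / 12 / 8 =-1 / 48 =-0.02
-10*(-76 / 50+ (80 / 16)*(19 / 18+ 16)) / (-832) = 37691 / 37440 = 1.01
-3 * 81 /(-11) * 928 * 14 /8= 394632 /11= 35875.64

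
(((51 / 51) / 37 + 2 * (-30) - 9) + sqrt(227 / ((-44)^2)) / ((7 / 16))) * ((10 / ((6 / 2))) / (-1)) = 227.30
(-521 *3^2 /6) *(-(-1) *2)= -1563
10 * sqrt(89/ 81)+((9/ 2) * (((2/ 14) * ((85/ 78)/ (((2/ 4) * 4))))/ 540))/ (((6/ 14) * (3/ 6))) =17/ 5616+10 * sqrt(89)/ 9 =10.49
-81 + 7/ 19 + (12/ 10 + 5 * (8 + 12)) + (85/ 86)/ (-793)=133250817/ 6478810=20.57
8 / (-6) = -4 / 3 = -1.33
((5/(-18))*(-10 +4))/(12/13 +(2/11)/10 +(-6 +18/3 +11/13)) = 3575/3834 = 0.93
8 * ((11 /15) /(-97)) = -88 /1455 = -0.06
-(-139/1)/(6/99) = 4587/2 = 2293.50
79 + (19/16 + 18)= 98.19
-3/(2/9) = -27/2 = -13.50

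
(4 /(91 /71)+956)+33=90283 /91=992.12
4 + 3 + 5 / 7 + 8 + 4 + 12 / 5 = 774 / 35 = 22.11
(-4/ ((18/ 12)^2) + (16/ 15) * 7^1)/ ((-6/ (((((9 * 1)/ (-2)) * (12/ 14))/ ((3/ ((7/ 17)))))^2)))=-384/ 1445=-0.27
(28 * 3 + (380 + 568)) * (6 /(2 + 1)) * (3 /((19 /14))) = 86688 /19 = 4562.53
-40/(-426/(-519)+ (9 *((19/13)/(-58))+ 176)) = -5217680/23035277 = -0.23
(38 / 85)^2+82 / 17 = 36294 / 7225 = 5.02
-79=-79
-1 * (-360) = 360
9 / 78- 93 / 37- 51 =-51369 / 962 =-53.40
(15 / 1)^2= 225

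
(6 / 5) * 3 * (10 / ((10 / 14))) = 50.40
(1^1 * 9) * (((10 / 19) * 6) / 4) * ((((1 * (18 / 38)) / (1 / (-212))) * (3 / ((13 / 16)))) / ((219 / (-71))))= 292610880 / 342589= 854.12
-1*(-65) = 65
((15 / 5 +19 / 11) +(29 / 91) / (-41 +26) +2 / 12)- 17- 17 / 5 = -93257 / 6006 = -15.53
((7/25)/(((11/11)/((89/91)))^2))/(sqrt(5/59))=7921* sqrt(295)/147875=0.92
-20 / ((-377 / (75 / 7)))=1500 / 2639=0.57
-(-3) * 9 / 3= 9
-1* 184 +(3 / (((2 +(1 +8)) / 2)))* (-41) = -2270 / 11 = -206.36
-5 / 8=-0.62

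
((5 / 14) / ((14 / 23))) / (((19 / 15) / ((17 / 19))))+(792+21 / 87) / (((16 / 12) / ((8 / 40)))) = 122346645 / 1025962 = 119.25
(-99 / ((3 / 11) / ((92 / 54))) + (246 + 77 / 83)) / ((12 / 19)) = -5272937 / 8964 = -588.23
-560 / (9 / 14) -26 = -8074 / 9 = -897.11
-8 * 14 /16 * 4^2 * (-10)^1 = 1120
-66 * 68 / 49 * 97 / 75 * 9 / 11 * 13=-1543464 / 1225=-1259.97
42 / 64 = 21 / 32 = 0.66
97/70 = 1.39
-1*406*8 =-3248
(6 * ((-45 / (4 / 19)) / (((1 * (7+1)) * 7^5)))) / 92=-2565 / 24739904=-0.00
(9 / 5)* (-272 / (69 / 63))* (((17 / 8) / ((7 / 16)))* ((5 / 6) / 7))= -258.48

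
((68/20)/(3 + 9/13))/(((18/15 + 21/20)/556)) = 30719/135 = 227.55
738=738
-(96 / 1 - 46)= -50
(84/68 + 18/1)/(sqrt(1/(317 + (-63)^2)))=1259.29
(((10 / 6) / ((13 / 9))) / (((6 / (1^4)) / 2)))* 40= 200 / 13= 15.38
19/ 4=4.75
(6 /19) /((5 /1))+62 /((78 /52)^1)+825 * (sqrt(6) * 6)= 11798 /285+4950 * sqrt(6)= 12166.37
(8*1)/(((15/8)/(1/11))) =64/165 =0.39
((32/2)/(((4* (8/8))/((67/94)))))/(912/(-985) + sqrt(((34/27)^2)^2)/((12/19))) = 288662130/160462277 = 1.80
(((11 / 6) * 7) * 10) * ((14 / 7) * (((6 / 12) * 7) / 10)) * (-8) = -2156 / 3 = -718.67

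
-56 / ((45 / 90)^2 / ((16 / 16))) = -224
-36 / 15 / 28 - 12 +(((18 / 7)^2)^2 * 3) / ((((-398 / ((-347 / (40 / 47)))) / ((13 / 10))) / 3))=511.96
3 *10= 30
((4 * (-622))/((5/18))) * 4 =-179136/5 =-35827.20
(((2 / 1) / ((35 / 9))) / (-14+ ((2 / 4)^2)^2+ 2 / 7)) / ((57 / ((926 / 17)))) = -88896 / 2469335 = -0.04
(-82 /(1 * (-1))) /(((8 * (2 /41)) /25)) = 42025 /8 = 5253.12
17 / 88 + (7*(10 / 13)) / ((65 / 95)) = 119913 / 14872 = 8.06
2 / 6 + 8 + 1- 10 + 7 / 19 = -17 / 57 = -0.30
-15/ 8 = -1.88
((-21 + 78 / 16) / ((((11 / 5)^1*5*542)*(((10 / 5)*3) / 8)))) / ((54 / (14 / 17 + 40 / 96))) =-989 / 11941344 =-0.00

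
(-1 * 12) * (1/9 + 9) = -328/3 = -109.33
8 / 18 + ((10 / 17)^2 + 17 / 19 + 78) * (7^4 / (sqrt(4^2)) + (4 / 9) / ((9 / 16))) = 28244333837 / 593028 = 47627.32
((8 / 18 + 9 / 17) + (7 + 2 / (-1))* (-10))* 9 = -7501 / 17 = -441.24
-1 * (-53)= 53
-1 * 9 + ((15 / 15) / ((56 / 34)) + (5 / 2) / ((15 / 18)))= -151 / 28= -5.39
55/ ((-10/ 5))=-55/ 2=-27.50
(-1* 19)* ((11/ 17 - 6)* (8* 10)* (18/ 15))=165984/ 17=9763.76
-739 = -739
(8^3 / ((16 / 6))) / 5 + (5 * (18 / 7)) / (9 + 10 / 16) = 39.74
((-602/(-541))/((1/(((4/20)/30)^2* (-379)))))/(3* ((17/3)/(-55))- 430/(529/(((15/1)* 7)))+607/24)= 379328972/1221689107875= 0.00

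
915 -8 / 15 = 914.47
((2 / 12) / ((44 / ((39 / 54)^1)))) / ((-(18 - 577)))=1 / 204336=0.00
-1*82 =-82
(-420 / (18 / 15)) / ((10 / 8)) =-280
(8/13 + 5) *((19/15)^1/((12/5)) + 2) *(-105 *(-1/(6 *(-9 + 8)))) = -17885/72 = -248.40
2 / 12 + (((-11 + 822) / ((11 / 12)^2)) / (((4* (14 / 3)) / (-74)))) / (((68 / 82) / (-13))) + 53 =5186562125 / 86394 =60033.82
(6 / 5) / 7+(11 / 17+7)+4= 7032 / 595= 11.82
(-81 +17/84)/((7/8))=-13574/147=-92.34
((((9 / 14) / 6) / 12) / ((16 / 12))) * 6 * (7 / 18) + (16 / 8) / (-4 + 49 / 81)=-10093 / 17600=-0.57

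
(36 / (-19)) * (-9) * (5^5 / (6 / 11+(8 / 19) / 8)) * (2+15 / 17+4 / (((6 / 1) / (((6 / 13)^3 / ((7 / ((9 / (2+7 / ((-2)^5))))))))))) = 1296659558700 / 4967417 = 261032.96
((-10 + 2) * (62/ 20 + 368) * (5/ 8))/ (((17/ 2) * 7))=-3711/ 119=-31.18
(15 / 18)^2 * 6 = 25 / 6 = 4.17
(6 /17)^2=36 /289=0.12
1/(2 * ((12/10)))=5/12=0.42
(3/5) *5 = 3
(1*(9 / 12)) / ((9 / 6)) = 1 / 2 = 0.50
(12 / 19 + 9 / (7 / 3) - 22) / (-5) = 2329 / 665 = 3.50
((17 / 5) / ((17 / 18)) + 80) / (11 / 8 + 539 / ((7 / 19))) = 304 / 5325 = 0.06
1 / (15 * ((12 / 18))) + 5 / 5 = 11 / 10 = 1.10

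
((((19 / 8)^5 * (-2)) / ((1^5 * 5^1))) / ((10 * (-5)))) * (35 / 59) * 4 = 17332693 / 12083200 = 1.43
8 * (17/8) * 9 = 153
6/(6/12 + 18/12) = 3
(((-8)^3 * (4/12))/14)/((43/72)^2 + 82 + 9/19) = -8404992/57109213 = -0.15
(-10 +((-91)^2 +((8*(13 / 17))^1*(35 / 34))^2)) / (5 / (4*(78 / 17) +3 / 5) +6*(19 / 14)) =7827530242707 / 7917957842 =988.58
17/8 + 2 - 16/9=2.35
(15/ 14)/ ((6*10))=1/ 56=0.02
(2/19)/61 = 2/1159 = 0.00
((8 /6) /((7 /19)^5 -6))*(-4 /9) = 39617584 /400674249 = 0.10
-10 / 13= -0.77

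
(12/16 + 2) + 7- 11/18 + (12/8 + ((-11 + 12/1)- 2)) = 347/36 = 9.64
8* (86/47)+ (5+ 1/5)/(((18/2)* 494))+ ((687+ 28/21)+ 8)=28570442/40185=710.97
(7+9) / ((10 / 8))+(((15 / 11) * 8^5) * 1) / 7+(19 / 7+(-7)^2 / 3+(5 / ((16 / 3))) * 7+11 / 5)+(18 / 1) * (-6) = 3334841 / 528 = 6315.99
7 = 7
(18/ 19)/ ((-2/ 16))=-144/ 19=-7.58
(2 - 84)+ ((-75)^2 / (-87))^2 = 3446663 / 841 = 4098.29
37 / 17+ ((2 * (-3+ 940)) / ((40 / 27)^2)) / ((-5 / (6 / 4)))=-253.98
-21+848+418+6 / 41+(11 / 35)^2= 62542436 / 50225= 1245.25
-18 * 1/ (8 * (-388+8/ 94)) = 423/ 72928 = 0.01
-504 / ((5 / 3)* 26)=-756 / 65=-11.63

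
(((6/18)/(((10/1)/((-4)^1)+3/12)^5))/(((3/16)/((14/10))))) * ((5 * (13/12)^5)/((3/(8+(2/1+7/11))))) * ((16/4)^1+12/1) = -8649641728/473513931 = -18.27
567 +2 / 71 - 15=39194 / 71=552.03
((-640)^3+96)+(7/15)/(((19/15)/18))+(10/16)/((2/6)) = -39845872115/152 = -262143895.49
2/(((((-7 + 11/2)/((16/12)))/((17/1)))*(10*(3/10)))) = -272/27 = -10.07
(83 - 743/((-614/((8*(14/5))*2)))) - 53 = 129266/1535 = 84.21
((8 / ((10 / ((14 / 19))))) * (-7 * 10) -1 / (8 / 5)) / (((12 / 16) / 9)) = -19101 / 38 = -502.66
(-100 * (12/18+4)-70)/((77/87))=-6670/11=-606.36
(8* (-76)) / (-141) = 608 / 141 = 4.31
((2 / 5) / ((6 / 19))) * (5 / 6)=19 / 18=1.06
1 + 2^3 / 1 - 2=7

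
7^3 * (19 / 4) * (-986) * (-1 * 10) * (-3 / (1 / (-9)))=433738935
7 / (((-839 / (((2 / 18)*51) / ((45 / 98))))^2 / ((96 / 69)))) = 0.00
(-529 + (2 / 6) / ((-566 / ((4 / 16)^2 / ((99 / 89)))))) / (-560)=1422815417 / 1506193920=0.94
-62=-62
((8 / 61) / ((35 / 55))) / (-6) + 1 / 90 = -893 / 38430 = -0.02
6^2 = 36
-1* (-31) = 31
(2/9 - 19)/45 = -169/405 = -0.42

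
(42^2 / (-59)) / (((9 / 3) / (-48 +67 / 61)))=1682268 / 3599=467.43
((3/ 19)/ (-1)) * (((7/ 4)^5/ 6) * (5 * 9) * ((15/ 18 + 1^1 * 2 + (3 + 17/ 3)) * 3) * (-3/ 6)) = 335.28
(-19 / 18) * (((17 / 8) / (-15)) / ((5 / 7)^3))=110789 / 270000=0.41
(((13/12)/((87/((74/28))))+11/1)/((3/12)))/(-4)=-161257/14616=-11.03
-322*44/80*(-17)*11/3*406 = 67228931/15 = 4481928.73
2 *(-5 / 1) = -10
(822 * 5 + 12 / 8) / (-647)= -6.35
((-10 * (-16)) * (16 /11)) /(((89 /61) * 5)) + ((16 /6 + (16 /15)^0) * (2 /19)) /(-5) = 8879582 /279015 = 31.82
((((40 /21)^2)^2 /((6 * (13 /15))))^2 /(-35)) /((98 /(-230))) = 942080000000000 /2192477688579087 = 0.43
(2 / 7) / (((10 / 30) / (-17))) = -14.57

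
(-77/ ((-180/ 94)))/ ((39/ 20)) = 20.62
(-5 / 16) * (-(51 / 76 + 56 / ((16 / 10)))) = 11.15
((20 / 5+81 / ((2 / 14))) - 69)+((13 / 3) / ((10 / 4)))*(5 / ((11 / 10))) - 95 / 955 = 3213139 / 6303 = 509.78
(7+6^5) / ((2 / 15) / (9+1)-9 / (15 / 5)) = -583725 / 224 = -2605.92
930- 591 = 339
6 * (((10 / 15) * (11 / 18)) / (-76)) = -0.03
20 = 20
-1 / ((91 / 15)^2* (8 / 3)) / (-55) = 135 / 728728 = 0.00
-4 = -4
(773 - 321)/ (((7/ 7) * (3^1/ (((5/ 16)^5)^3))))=3448486328125/ 864691128455135232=0.00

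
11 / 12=0.92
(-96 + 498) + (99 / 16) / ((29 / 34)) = 94947 / 232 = 409.25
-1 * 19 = -19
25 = 25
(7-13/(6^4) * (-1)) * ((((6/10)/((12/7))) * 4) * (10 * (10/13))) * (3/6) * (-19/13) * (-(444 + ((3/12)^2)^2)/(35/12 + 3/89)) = 2657268894875/320067072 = 8302.23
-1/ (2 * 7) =-1/ 14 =-0.07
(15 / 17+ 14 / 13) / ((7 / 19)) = 8227 / 1547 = 5.32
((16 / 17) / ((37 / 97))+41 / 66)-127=-123.91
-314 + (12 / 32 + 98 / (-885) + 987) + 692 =9666071 / 7080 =1365.26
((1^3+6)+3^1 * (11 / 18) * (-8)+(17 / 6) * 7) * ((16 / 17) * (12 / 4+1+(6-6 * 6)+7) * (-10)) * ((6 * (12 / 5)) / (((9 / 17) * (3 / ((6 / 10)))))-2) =1908512 / 255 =7484.36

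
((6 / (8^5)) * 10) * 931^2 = 13001415 / 8192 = 1587.09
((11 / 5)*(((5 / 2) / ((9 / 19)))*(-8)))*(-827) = 691372 / 9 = 76819.11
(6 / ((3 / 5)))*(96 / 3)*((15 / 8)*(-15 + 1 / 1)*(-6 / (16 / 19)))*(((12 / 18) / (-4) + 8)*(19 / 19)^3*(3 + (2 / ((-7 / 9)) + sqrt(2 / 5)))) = 200925 + 93765*sqrt(10) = 497435.96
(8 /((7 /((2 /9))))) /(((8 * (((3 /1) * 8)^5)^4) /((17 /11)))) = 17 /1392926090731769172940799606784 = 0.00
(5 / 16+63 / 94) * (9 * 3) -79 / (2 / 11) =-306791 / 752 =-407.97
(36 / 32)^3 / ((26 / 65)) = 3645 / 1024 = 3.56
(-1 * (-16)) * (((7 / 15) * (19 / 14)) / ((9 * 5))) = 152 / 675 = 0.23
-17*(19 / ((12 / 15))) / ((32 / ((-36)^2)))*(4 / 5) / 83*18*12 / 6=-470934 / 83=-5673.90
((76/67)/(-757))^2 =0.00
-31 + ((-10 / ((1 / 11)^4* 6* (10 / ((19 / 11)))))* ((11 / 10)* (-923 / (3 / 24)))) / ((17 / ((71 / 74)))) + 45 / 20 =72918532603 / 37740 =1932128.58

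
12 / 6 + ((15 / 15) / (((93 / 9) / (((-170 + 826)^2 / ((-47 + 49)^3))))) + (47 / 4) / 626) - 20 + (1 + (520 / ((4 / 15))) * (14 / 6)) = 9738.70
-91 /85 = -1.07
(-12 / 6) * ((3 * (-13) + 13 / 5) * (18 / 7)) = 187.20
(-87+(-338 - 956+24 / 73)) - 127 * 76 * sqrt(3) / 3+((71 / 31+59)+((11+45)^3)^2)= 69793133523169 / 2263 - 9652 * sqrt(3) / 3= 30840972564.03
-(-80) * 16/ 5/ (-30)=-128/ 15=-8.53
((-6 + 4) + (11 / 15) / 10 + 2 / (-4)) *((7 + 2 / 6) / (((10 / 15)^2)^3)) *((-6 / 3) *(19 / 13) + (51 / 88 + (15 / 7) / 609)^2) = 523.60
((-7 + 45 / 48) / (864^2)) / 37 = -97 / 441925632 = -0.00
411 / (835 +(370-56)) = 137 / 383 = 0.36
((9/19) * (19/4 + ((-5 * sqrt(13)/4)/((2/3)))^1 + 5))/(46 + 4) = 351/3800-27 * sqrt(13)/1520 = 0.03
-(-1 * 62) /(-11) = -62 /11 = -5.64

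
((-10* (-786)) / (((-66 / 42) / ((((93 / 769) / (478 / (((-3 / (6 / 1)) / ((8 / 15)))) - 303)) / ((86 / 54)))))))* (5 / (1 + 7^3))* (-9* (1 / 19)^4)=-23313693375 / 49706239653303046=-0.00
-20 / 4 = -5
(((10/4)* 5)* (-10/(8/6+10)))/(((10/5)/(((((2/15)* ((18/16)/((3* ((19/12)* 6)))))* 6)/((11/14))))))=-1575/7106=-0.22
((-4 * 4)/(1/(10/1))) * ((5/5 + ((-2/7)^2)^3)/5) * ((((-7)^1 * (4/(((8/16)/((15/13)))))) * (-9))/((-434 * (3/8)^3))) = 38572195840/47412547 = 813.54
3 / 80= 0.04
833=833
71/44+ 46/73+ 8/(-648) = 580555/260172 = 2.23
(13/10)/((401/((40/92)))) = 13/9223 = 0.00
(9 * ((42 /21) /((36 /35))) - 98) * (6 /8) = -483 /8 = -60.38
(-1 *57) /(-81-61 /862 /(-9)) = 442206 /628337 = 0.70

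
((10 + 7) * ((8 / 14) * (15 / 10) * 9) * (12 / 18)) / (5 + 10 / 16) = 544 / 35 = 15.54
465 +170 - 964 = -329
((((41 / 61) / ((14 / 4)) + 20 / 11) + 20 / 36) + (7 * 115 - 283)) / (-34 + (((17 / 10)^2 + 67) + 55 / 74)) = 82047385300 / 5729809239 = 14.32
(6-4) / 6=0.33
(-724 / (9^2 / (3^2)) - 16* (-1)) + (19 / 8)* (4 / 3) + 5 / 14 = -3838 / 63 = -60.92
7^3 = 343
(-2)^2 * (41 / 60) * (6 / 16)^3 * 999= 368631 / 2560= 144.00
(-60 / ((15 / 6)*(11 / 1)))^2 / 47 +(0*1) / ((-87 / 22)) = 576 / 5687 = 0.10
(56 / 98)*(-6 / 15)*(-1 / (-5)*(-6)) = 0.27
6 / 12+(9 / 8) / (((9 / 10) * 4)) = 13 / 16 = 0.81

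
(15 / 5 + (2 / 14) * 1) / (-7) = -22 / 49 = -0.45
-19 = -19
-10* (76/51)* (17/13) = -760/39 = -19.49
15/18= 5/6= 0.83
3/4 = 0.75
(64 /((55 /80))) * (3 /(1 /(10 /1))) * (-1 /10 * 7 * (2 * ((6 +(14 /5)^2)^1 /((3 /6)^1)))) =-29761536 /275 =-108223.77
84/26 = 42/13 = 3.23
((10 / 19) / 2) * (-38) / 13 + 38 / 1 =484 / 13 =37.23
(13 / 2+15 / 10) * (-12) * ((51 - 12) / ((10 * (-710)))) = 936 / 1775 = 0.53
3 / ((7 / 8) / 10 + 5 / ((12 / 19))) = 720 / 1921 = 0.37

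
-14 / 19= -0.74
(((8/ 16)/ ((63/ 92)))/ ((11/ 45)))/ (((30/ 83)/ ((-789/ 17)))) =-502067/ 1309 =-383.55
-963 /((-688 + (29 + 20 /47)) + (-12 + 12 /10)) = 226305 /157303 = 1.44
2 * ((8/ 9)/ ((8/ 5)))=10/ 9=1.11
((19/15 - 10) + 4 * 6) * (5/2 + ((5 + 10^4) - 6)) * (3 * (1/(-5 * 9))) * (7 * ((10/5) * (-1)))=32064809/225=142510.26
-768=-768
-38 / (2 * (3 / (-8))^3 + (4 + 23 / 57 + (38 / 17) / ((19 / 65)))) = -9426432 / 2963149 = -3.18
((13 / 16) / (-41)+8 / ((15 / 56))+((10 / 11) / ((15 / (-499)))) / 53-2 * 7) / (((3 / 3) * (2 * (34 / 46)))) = 671872159 / 65016160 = 10.33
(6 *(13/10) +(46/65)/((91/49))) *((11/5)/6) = 76043/25350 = 3.00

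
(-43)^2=1849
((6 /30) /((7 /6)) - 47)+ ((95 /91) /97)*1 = -2066304 /44135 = -46.82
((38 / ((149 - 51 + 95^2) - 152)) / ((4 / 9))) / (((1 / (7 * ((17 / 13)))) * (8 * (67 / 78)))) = 61047 / 4808456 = 0.01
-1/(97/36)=-36/97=-0.37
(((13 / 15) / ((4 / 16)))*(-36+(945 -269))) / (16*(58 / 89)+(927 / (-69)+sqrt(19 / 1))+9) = 167122189312 / 212522355 -27890031104*sqrt(19) / 212522355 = 214.34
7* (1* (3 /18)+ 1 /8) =49 /24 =2.04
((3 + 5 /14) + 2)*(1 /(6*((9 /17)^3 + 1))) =122825 /157976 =0.78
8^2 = 64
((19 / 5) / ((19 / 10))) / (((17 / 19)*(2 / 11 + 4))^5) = 398778220049 / 146218986607216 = 0.00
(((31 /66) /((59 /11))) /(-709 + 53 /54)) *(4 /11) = -1116 /24813217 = -0.00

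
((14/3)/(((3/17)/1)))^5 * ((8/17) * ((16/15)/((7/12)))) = 3285547761664/295245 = 11128207.97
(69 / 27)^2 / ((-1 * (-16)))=529 / 1296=0.41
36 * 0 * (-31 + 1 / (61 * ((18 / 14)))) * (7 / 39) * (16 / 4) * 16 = 0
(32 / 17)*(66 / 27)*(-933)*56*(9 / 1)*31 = -1140260352 / 17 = -67074138.35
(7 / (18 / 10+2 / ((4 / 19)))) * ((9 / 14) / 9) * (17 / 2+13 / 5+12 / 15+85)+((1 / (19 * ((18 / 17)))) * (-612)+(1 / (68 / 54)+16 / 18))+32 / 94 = -24.11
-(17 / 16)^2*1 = -289 / 256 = -1.13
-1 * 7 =-7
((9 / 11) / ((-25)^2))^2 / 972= 1 / 567187500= 0.00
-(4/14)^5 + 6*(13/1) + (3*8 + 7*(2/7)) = 1747896/16807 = 104.00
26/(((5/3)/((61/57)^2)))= 96746/5415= 17.87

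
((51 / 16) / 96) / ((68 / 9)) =9 / 2048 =0.00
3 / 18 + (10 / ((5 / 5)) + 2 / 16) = 247 / 24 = 10.29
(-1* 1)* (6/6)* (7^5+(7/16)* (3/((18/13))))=-1613563/96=-16807.95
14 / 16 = 7 / 8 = 0.88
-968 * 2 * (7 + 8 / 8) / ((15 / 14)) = -216832 / 15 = -14455.47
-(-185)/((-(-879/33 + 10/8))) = 8140/1117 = 7.29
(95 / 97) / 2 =0.49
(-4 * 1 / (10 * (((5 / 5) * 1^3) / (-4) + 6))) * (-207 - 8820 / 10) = 8712 / 115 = 75.76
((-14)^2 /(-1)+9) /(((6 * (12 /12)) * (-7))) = 187 /42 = 4.45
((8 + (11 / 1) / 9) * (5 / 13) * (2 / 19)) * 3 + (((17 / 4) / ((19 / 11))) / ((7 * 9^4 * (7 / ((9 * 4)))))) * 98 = 206552 / 180063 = 1.15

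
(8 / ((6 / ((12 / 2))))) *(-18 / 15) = -48 / 5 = -9.60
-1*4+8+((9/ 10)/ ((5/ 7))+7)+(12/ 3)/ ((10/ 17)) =953/ 50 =19.06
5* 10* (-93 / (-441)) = 1550 / 147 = 10.54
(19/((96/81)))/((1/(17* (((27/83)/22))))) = 235467/58432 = 4.03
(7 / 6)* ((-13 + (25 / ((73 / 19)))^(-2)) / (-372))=1707881 / 41966250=0.04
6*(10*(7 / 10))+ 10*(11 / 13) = 50.46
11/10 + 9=101/10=10.10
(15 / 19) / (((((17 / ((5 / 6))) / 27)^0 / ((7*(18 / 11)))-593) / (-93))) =175770 / 1419433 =0.12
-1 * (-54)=54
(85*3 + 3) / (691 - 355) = 43 / 56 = 0.77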